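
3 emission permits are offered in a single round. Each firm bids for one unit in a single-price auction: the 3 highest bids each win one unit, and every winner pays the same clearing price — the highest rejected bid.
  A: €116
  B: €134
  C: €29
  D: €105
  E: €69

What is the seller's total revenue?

Total revenue: €207

Bids ranked high→low: 134 (B), 116 (A), 105 (D), 69 (E), 29 (C)
Winners (3 units): B, A, D.
Clearing price = highest rejected bid = €69.
Total revenue = 3 × €69 = €207.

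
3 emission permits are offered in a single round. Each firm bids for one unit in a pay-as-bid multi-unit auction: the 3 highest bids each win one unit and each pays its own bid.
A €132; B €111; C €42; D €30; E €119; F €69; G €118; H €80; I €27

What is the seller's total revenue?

Total revenue: €369

Bids ranked high→low: 132 (A), 119 (E), 118 (G), 111 (B), 80 (H), …
Winners (3 units): A, E, G.
Total revenue = 132 + 119 + 118 = €369.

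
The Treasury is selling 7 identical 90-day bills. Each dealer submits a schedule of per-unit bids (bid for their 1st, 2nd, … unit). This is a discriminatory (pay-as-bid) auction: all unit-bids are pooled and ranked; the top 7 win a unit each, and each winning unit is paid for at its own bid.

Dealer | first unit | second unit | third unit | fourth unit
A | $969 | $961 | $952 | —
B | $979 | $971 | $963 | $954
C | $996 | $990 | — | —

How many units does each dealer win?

All unit-bids, highest first — top 7: 996 (C-1), 990 (C-2), 979 (B-1), 971 (B-2), 969 (A-1), 963 (B-3), 961 (A-2)
Next rejected bid: $954 (not a price — pay-as-bid).
Allocation: A 2, B 3, C 2.

A 2, B 3, C 2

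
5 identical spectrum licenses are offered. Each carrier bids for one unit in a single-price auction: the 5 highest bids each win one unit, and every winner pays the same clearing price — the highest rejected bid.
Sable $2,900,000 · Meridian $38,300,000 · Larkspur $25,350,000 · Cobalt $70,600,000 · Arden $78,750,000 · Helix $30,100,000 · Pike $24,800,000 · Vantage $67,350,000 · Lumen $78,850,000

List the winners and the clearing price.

Lumen, Arden, Cobalt, Vantage, Meridian; each pays $30,100,000

Sorting: 78,850,000 (Lumen), 78,750,000 (Arden), 70,600,000 (Cobalt), 67,350,000 (Vantage), 38,300,000 (Meridian), 30,100,000 (Helix), 25,350,000 (Larkspur), …
Winners (5 units): Lumen, Arden, Cobalt, Vantage, Meridian.
Highest unsuccessful bid: $30,100,000 → clearing price.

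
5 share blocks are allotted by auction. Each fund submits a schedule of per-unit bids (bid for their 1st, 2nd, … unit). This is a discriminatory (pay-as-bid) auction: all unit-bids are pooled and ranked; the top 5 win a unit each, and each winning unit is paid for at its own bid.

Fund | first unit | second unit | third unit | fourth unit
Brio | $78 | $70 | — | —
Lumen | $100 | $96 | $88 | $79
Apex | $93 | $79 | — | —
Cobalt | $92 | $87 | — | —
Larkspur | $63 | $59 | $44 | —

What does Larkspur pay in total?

Larkspur pays $0

All unit-bids, highest first — top 5: 100 (Lumen-1), 96 (Lumen-2), 93 (Apex-1), 92 (Cobalt-1), 88 (Lumen-3)
Next rejected bid: $87 (not a price — pay-as-bid).
Larkspur wins no units.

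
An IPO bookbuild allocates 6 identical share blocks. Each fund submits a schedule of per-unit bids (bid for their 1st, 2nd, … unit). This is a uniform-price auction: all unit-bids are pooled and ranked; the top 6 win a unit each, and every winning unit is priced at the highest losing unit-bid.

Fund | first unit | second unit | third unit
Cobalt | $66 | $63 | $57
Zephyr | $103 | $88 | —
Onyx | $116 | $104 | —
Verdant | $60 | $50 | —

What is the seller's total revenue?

Pooled unit-bids ranked (top 6): 116 (Onyx-1), 104 (Onyx-2), 103 (Zephyr-1), 88 (Zephyr-2), 66 (Cobalt-1), 63 (Cobalt-2)
The (k+1)-th unit-bid is $60.
Allocation: Cobalt 2, Onyx 2, Zephyr 2. Every unit priced at $60.
Revenue = 6 × 60 = $360.

Total revenue: $360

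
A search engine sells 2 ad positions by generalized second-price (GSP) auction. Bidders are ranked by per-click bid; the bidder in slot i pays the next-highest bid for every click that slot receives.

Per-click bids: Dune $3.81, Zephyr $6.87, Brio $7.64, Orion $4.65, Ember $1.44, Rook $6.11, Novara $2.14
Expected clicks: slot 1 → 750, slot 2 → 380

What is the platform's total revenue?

Total revenue: $7474.30

Sorting advertisers: $7.64 (Brio) > $6.87 (Zephyr) > $6.11 (Rook) > …
Slot 1: Brio pays $6.87 × 750 = $5152.50
Slot 2: Zephyr pays $6.11 × 380 = $2321.80
Total = $7474.30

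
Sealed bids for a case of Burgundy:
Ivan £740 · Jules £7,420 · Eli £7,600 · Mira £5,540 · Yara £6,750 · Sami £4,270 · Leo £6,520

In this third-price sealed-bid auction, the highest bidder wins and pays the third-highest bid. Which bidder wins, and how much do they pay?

Bids ranked: 7,600 (Eli) > 7,420 (Jules) > 6,750 (Yara) > 6,520 (Leo) > 5,540 (Mira) > 4,270 (Sami) > …
Eli is highest; pays the third-highest bid, £6,750.

Eli pays £6,750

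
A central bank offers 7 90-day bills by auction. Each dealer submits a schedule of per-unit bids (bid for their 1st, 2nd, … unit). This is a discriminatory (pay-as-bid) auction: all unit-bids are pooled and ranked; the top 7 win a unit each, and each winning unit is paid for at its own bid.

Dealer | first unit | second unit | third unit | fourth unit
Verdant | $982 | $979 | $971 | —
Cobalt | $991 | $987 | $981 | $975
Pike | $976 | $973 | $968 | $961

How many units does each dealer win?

Cobalt 4, Pike 1, Verdant 2

Pooled unit-bids ranked (top 7): 991 (Cobalt-1), 987 (Cobalt-2), 982 (Verdant-1), 981 (Cobalt-3), 979 (Verdant-2), 976 (Pike-1), 975 (Cobalt-4)
Next rejected bid: $973 (not a price — pay-as-bid).
Allocation: Cobalt 4, Pike 1, Verdant 2.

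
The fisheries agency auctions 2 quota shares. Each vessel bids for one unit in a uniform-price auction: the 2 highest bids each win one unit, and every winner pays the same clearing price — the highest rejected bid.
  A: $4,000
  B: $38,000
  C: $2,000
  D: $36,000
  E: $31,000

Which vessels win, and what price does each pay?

Sorting: 38,000 (B), 36,000 (D), 31,000 (E), 4,000 (A), …
Winners (2 units): B, D.
Highest unsuccessful bid: $31,000 → clearing price.

B, D; each pays $31,000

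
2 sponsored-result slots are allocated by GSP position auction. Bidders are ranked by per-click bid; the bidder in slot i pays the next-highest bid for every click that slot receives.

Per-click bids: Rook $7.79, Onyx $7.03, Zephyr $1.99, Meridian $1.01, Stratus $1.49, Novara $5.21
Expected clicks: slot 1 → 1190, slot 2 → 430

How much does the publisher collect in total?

Total revenue: $10606.00

Ranked by bid: $7.79 (Rook) > $7.03 (Onyx) > $5.21 (Novara) > …
Slot 1: Rook pays $7.03 × 1190 = $8365.70
Slot 2: Onyx pays $5.21 × 430 = $2240.30
Total = $10606.00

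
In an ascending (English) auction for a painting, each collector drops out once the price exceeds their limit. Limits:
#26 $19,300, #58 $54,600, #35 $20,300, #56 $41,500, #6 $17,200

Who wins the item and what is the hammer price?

Limits in order: 54,600 (#58) > 41,500 (#56) > 20,300 (#35) > 19,300 (#26) > 17,200 (#6)
Once the price passes $41,500, only #58 is left; the hammer falls at #56's limit of $41,500.

#58 wins at $41,500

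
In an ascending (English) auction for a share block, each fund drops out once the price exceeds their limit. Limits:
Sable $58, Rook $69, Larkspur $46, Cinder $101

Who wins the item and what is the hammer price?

Cinder wins at $69

Limits in order: 101 (Cinder) > 69 (Rook) > 58 (Sable) > 46 (Larkspur)
Rook is the last rival to drop out, at $69; Cinder remains and wins at that price.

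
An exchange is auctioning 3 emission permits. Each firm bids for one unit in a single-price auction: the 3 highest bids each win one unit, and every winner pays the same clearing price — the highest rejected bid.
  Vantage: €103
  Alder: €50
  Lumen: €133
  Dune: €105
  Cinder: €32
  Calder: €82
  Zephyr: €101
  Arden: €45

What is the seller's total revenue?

Bids ranked high→low: 133 (Lumen), 105 (Dune), 103 (Vantage), 101 (Zephyr), 82 (Calder), …
Winners (3 units): Lumen, Dune, Vantage.
Highest unsuccessful bid: €101 → clearing price.
Total revenue = 3 × €101 = €303.

Total revenue: €303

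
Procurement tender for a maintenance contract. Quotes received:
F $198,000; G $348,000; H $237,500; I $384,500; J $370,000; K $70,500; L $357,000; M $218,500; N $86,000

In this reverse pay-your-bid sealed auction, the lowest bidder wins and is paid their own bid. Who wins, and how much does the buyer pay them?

Bids in order: 70,500 (K) < 86,000 (N) < 198,000 (F) < 218,500 (M) < 237,500 (H) < 348,000 (G) < …
K is lowest → is paid own bid, $70,500.

K is paid $70,500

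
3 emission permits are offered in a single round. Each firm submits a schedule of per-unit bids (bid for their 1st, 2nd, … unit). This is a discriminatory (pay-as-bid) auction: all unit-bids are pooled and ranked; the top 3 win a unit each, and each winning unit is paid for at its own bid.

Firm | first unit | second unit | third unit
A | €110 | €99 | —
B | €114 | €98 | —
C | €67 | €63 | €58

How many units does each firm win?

Merging the schedules and taking the best 3: 114 (B-1), 110 (A-1), 99 (A-2)
Next rejected bid: €98 (not a price — pay-as-bid).
Allocation: A 2, B 1.

A 2, B 1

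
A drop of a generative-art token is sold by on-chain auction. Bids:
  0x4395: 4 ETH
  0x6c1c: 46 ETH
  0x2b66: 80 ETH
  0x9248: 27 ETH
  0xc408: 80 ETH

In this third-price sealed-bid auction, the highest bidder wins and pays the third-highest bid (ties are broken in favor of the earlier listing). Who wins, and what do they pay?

0x2b66 pays 46 ETH

Rule: the highest bidder wins and pays the third-highest bid.
Bids in order: 80 (0x2b66) > 80 (0xc408) > 46 (0x6c1c) > 27 (0x9248) > 4 (0x4395)
0x2b66 and 0xc408 tie at 80 ETH; tie-break gives it to 0x2b66.
0x2b66 wins; payment is bid #3 in the ranking = 46 ETH.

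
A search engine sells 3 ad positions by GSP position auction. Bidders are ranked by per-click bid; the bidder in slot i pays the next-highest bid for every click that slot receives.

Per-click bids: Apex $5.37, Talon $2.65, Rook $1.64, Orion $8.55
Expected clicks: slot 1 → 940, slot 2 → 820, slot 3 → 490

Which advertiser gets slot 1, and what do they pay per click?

Per-click bids in order: $8.55 (Orion) > $5.37 (Apex) > $2.65 (Talon) > $1.64 (Rook)
Slot 1 goes to the first-ranked bidder, Orion, who pays the next bid down: $5.37/click.

Orion; $5.37 per click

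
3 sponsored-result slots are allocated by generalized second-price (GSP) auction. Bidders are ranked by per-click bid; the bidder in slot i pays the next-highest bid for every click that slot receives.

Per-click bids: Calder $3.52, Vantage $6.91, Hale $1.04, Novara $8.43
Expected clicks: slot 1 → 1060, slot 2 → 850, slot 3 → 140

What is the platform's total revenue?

Ranked by bid: $8.43 (Novara) > $6.91 (Vantage) > $3.52 (Calder) > $1.04 (Hale)
Slot 1: Novara pays $6.91 × 1060 = $7324.60
Slot 2: Vantage pays $3.52 × 850 = $2992.00
Slot 3: Calder pays $1.04 × 140 = $145.60
Total = $10462.20

Total revenue: $10462.20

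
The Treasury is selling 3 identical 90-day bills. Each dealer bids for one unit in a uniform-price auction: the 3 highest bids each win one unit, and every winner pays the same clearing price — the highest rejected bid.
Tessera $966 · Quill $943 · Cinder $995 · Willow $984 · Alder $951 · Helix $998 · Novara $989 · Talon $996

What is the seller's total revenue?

Total revenue: $2,967

Sorting: 998 (Helix), 996 (Talon), 995 (Cinder), 989 (Novara), 984 (Willow), …
The 3 highest are Helix, Talon, Cinder.
Clearing price = highest rejected bid = $989.
Total revenue = 3 × $989 = $2,967.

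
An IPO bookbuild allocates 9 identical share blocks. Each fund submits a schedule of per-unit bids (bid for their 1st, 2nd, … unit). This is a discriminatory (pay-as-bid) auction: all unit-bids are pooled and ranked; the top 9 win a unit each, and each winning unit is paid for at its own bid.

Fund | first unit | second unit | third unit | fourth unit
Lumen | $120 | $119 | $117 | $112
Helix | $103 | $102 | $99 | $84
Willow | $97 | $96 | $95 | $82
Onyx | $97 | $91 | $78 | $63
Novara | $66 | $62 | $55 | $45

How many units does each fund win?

Helix 3, Lumen 4, Onyx 1, Willow 1

Pooled unit-bids ranked (top 9): 120 (Lumen-1), 119 (Lumen-2), 117 (Lumen-3), 112 (Lumen-4), 103 (Helix-1), 102 (Helix-2), 99 (Helix-3), 97 (Willow-1), 97 (Onyx-1)
Next rejected bid: $96 (not a price — pay-as-bid).
Allocation: Helix 3, Lumen 4, Onyx 1, Willow 1.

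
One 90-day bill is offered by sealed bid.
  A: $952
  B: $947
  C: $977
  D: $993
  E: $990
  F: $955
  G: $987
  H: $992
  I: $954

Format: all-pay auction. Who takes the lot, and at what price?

Bids ranked: 993 (D) > 992 (H) > 990 (E) > 987 (G) > 977 (C) > 955 (F) > …
D is highest and takes the item; every bidder forfeits their bid.

D pays $993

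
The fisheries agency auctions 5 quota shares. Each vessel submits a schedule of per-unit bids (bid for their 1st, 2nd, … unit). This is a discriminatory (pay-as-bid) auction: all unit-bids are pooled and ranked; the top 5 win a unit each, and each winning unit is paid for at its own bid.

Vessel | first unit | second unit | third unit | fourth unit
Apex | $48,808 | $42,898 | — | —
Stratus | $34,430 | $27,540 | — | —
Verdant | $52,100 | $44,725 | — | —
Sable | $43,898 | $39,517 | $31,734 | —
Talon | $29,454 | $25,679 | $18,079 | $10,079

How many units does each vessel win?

Merging the schedules and taking the best 5: 52,100 (Verdant-1), 48,808 (Apex-1), 44,725 (Verdant-2), 43,898 (Sable-1), 42,898 (Apex-2)
Next rejected bid: $39,517 (not a price — pay-as-bid).
Allocation: Apex 2, Sable 1, Verdant 2.

Apex 2, Sable 1, Verdant 2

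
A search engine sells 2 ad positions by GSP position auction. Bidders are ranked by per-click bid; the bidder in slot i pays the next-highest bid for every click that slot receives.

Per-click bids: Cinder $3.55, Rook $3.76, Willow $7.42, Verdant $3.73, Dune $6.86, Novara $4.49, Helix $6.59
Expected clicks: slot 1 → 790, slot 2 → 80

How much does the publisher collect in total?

Per-click bids in order: $7.42 (Willow) > $6.86 (Dune) > $6.59 (Helix) > …
Slot 1: Willow pays $6.86 × 790 = $5419.40
Slot 2: Dune pays $6.59 × 80 = $527.20
Total = $5946.60

Total revenue: $5946.60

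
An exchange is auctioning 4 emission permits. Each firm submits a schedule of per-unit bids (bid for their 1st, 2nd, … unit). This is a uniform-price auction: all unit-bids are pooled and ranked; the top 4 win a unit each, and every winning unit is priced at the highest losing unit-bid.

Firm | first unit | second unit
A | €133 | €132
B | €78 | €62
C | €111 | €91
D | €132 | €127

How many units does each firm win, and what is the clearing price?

A 2, D 2; clearing price €111

Pooled unit-bids ranked (top 4): 133 (A-1), 132 (A-2), 132 (D-1), 127 (D-2)
Highest rejected unit-bid = €111.
Allocation: A 2, D 2.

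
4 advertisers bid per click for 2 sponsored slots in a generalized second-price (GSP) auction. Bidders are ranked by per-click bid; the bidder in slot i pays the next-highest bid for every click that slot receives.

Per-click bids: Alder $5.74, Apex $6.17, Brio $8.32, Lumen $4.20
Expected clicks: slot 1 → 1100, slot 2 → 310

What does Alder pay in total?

Ranked by bid: $8.32 (Brio) > $6.17 (Apex) > $5.74 (Alder) > …
Alder ranks below slot 2 → no slot, pays nothing.

Alder pays $0.00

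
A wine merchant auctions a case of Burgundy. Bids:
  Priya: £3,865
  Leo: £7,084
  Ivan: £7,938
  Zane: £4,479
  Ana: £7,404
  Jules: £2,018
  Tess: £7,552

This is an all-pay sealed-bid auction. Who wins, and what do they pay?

Ivan pays £7,938

Bids in order: 7,938 (Ivan) > 7,552 (Tess) > 7,404 (Ana) > 7,084 (Leo) > 4,479 (Zane) > 3,865 (Priya) > …
Ivan wins with the top bid; all bids are sunk regardless.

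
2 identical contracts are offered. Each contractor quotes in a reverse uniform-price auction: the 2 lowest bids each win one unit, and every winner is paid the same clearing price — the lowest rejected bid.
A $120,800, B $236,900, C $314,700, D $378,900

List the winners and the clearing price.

Ordering the bids: 120,800 (A), 236,900 (B), 314,700 (C), 378,900 (D)
Winners (2 units): A, B.
Lowest unsuccessful bid: $314,700 → clearing price.

A, B; each is paid $314,700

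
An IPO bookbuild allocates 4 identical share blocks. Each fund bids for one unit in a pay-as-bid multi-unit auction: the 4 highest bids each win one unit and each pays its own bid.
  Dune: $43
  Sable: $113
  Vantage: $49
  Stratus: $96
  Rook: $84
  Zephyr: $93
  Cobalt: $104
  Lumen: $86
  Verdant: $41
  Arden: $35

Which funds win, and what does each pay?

Sorting: 113 (Sable), 104 (Cobalt), 96 (Stratus), 93 (Zephyr), 86 (Lumen), 84 (Rook), …
The 4 highest are Sable, Cobalt, Stratus, Zephyr.
Each winner pays its own bid: Sable $113, Cobalt $104, Stratus $96, Zephyr $93.

Sable $113, Cobalt $104, Stratus $96, Zephyr $93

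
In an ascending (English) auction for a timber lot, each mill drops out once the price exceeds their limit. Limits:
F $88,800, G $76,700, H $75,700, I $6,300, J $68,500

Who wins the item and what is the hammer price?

Limits ranked: 88,800 (F) > 76,700 (G) > 75,700 (H) > 68,500 (J) > 6,300 (I)
Once the price passes $76,700, only F is left; the hammer falls at G's limit of $76,700.

F wins at $76,700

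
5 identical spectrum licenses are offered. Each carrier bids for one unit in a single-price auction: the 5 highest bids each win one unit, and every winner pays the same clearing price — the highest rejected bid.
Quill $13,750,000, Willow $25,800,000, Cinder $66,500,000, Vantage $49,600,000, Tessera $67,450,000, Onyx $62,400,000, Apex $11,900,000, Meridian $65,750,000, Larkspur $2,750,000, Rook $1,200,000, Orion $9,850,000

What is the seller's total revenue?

Bids ranked high→low: 67,450,000 (Tessera), 66,500,000 (Cinder), 65,750,000 (Meridian), 62,400,000 (Onyx), 49,600,000 (Vantage), 25,800,000 (Willow), 13,750,000 (Quill), …
The 5 highest are Tessera, Cinder, Meridian, Onyx, Vantage.
Clearing price = highest rejected bid = $25,800,000.
Total revenue = 5 × $25,800,000 = $129,000,000.

Total revenue: $129,000,000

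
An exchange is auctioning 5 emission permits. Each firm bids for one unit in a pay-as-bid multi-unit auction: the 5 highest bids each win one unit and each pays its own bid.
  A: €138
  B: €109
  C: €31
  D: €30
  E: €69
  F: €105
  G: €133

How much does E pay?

Bids ranked high→low: 138 (A), 133 (G), 109 (B), 105 (F), 69 (E), 31 (C), 30 (D)
The 5 highest are A, G, B, F, E.
E wins → own bid €69.

E pays €69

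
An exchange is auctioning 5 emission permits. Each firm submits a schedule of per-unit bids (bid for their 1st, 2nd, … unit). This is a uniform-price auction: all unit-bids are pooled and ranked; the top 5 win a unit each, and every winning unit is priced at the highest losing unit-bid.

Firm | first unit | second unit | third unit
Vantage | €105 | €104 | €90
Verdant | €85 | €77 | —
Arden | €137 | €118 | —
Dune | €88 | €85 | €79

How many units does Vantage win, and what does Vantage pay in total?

All unit-bids, highest first — top 5: 137 (Arden-1), 118 (Arden-2), 105 (Vantage-1), 104 (Vantage-2), 90 (Vantage-3)
First bid not allocated: €88.
Vantage wins 3 unit(s) at €88 each.

Vantage: 3 units, pays €264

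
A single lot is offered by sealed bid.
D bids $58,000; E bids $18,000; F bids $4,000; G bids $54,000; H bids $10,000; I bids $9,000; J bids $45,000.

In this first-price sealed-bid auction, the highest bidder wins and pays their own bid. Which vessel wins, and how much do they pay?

Sorting bids: 58,000 (D) > 54,000 (G) > 45,000 (J) > 18,000 (E) > 10,000 (H) > 9,000 (I) > …
First-price: D pays what they bid, $58,000.

D pays $58,000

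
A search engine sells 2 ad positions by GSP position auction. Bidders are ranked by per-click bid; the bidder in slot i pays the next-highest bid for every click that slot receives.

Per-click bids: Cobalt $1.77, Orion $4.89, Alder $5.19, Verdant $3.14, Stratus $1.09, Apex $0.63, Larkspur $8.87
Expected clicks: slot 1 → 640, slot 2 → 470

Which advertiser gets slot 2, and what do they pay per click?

Alder; $4.89 per click

Sorting advertisers: $8.87 (Larkspur) > $5.19 (Alder) > $4.89 (Orion) > …
Slot 2 goes to the second-ranked bidder, Alder, who pays the next bid down: $4.89/click.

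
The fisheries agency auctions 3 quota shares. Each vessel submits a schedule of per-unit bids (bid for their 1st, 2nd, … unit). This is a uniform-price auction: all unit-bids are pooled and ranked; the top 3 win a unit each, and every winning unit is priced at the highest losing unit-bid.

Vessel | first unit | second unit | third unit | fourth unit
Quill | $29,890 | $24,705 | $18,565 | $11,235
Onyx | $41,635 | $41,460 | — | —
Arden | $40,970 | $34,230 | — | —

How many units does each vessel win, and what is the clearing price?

Arden 1, Onyx 2; clearing price $34,230

Merging the schedules and taking the best 3: 41,635 (Onyx-1), 41,460 (Onyx-2), 40,970 (Arden-1)
First bid not allocated: $34,230.
Allocation: Arden 1, Onyx 2.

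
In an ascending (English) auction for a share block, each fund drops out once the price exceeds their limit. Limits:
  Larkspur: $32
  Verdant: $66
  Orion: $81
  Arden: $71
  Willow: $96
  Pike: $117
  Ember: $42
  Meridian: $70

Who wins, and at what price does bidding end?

Rule: the price rises until one bidder remains; the winner pays the price at which the last rival dropped out.
Limits in order: 117 (Pike) > 96 (Willow) > 81 (Orion) > 71 (Arden) > 70 (Meridian) > 66 (Verdant) > …
Bidding ends when Willow exits at $96; Pike takes it.

Pike wins at $96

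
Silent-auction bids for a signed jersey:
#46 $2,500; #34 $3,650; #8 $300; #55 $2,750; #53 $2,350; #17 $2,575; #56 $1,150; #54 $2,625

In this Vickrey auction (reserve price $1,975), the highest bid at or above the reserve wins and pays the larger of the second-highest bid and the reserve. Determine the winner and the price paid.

#34 pays $2,750

Rule: the highest bid at or above the reserve wins and pays the larger of the second-highest bid and the reserve.
Bids in order: 3,650 (#34) > 2,750 (#55) > 2,625 (#54) > 2,575 (#17) > 2,500 (#46) > 2,350 (#53) > …
#34 has the top bid at or above the reserve ($3,650).
max(second-highest $2,750, reserve $1,975) = $2,750; the reserve does not bind.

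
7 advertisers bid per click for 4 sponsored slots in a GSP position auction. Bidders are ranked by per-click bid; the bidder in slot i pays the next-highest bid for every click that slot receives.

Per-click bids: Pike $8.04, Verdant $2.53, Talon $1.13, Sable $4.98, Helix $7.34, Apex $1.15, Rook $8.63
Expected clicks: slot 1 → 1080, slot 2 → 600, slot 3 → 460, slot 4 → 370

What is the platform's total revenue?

Per-click bids in order: $8.63 (Rook) > $8.04 (Pike) > $7.34 (Helix) > $4.98 (Sable) > $2.53 (Verdant) > …
Slot 1: Rook pays $8.04 × 1080 = $8683.20
Slot 2: Pike pays $7.34 × 600 = $4404.00
Slot 3: Helix pays $4.98 × 460 = $2290.80
Slot 4: Sable pays $2.53 × 370 = $936.10
Total = $16314.10

Total revenue: $16314.10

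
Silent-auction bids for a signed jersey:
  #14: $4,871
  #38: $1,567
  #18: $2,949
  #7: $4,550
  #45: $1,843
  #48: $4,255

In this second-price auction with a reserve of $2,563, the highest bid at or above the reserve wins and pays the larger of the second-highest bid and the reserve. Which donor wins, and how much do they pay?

#14 pays $4,550

Bids ranked: 4,871 (#14) > 4,550 (#7) > 4,255 (#48) > 2,949 (#18) > 1,843 (#45) > 1,567 (#38)
#14 has the top bid at or above the reserve ($4,871).
Second-highest bid $4,550 exceeds the reserve $2,563 → payment $4,550.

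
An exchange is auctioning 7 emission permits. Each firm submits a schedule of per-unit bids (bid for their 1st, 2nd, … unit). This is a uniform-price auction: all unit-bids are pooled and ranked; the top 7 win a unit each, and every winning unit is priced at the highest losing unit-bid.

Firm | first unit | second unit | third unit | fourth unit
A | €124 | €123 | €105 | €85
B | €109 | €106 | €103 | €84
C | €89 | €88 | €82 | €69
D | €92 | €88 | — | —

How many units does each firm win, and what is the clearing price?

A 3, B 3, D 1; clearing price €89

All unit-bids, highest first — top 7: 124 (A-1), 123 (A-2), 109 (B-1), 106 (B-2), 105 (A-3), 103 (B-3), 92 (D-1)
First bid not allocated: €89.
Allocation: A 3, B 3, D 1.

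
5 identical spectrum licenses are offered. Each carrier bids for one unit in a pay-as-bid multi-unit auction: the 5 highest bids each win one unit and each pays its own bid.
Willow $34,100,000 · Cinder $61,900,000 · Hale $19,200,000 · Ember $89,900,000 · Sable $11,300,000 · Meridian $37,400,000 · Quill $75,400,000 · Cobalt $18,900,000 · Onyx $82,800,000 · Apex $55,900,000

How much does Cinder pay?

Ordering the bids: 89,900,000 (Ember), 82,800,000 (Onyx), 75,400,000 (Quill), 61,900,000 (Cinder), 55,900,000 (Apex), 37,400,000 (Meridian), 34,100,000 (Willow), …
Winners (5 units): Ember, Onyx, Quill, Cinder, Apex.
Cinder wins → own bid $61,900,000.

Cinder pays $61,900,000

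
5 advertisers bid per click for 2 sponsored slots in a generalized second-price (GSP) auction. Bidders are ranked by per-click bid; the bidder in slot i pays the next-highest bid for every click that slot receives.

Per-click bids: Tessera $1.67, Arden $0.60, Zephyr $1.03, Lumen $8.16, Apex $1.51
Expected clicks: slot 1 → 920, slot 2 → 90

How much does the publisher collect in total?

Total revenue: $1672.30

Ranked by bid: $8.16 (Lumen) > $1.67 (Tessera) > $1.51 (Apex) > …
Slot 1: Lumen pays $1.67 × 920 = $1536.40
Slot 2: Tessera pays $1.51 × 90 = $135.90
Total = $1672.30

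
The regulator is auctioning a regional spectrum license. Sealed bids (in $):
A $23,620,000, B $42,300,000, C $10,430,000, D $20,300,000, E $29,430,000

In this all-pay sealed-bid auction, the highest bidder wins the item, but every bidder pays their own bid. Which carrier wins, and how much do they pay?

B pays $42,300,000

Sorting bids: 42,300,000 (B) > 29,430,000 (E) > 23,620,000 (A) > 20,300,000 (D) > 10,430,000 (C)
B is highest and takes the item; every bidder forfeits their bid.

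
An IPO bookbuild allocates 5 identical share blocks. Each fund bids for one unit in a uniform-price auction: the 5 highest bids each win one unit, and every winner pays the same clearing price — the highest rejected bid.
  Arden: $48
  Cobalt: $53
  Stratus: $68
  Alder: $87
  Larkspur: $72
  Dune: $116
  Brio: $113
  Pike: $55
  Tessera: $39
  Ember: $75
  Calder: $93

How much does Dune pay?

Bids ranked high→low: 116 (Dune), 113 (Brio), 93 (Calder), 87 (Alder), 75 (Ember), 72 (Larkspur), 68 (Stratus), …
Winners (5 units): Dune, Brio, Calder, Alder, Ember.
First losing bid is Larkspur's $72, which sets the uniform price.
Dune wins → pays $72.

Dune pays $72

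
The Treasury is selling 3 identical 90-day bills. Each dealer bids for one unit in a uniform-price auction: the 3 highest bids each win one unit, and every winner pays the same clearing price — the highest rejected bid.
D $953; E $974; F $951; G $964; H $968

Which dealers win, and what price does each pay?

E, H, G; each pays $953

Sorting: 974 (E), 968 (H), 964 (G), 953 (D), 951 (F)
Top 3: E, H, G.
Highest unsuccessful bid: $953 → clearing price.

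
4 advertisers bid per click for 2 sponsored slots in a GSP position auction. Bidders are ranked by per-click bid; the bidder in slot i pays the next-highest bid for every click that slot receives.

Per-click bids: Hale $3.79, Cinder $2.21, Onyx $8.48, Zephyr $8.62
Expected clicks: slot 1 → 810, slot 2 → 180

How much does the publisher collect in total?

Total revenue: $7551.00

Ranked by bid: $8.62 (Zephyr) > $8.48 (Onyx) > $3.79 (Hale) > …
Slot 1: Zephyr pays $8.48 × 810 = $6868.80
Slot 2: Onyx pays $3.79 × 180 = $682.20
Total = $7551.00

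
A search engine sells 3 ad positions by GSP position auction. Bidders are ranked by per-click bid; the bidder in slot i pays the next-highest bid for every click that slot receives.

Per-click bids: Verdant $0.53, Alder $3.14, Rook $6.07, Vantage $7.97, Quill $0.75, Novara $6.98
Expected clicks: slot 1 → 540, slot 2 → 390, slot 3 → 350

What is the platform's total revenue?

Sorting advertisers: $7.97 (Vantage) > $6.98 (Novara) > $6.07 (Rook) > $3.14 (Alder) > …
Slot 1: Vantage pays $6.98 × 540 = $3769.20
Slot 2: Novara pays $6.07 × 390 = $2367.30
Slot 3: Rook pays $3.14 × 350 = $1099.00
Total = $7235.50

Total revenue: $7235.50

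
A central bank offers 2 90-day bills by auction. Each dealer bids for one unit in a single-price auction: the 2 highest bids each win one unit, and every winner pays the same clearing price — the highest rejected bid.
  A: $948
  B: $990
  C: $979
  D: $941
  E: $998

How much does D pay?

Sorting: 998 (E), 990 (B), 979 (C), 948 (A), …
Top 2: E, B.
First losing bid is C's $979, which sets the uniform price.
D does not win → pays $0.

D pays $0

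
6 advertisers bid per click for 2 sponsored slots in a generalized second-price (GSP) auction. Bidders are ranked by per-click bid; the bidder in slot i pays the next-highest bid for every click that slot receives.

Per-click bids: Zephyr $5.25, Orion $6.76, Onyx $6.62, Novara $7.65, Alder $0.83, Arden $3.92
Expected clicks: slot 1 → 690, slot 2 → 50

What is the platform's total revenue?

Ranked by bid: $7.65 (Novara) > $6.76 (Orion) > $6.62 (Onyx) > …
Slot 1: Novara pays $6.76 × 690 = $4664.40
Slot 2: Orion pays $6.62 × 50 = $331.00
Total = $4995.40

Total revenue: $4995.40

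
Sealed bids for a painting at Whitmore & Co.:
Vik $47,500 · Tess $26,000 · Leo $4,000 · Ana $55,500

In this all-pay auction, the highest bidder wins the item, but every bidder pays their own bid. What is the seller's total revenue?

All-pay auction: the highest bidder wins the item, but every bidder pays their own bid.
Bids in order: 55,500 (Ana) > 47,500 (Vik) > 26,000 (Tess) > 4,000 (Leo)
Ana wins with the top bid; all bids are sunk regardless.
Every bidder forfeits their bid regardless of winning.
Revenue = 47,500 + 26,000 + 4,000 + 55,500 = $133,000.

Total revenue: $133,000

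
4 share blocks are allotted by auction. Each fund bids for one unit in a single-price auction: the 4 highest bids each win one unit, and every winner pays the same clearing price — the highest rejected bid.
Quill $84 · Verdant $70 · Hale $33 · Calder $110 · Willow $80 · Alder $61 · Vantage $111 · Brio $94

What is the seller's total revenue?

Sorting: 111 (Vantage), 110 (Calder), 94 (Brio), 84 (Quill), 80 (Willow), 70 (Verdant), …
Winners (4 units): Vantage, Calder, Brio, Quill.
Clearing price = highest rejected bid = $80.
Total revenue = 4 × $80 = $320.

Total revenue: $320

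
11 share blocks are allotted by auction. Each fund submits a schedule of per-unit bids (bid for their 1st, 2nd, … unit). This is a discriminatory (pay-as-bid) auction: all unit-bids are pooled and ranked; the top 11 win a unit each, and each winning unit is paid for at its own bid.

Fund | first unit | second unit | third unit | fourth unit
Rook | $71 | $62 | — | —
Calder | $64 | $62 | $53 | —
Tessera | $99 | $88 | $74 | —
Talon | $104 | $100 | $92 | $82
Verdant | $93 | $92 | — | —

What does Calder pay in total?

Pooled unit-bids ranked (top 11): 104 (Talon-1), 100 (Talon-2), 99 (Tessera-1), 93 (Verdant-1), 92 (Talon-3), 92 (Verdant-2), 88 (Tessera-2), 82 (Talon-4), 74 (Tessera-3), 71 (Rook-1), 64 (Calder-1)
Next rejected bid: $62 (not a price — pay-as-bid).
Calder's winning unit-bids: 64 = $64.

Calder pays $64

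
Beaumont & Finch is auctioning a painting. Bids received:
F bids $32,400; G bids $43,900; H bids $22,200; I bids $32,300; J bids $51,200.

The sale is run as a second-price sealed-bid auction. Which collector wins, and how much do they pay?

J pays $43,900

Second-price sealed-bid auction: the highest bidder wins and pays the second-highest bid.
Bids in order: 51,200 (J) > 43,900 (G) > 32,400 (F) > 32,300 (I) > 22,200 (H)
Second-price: J pays G's bid of $43,900.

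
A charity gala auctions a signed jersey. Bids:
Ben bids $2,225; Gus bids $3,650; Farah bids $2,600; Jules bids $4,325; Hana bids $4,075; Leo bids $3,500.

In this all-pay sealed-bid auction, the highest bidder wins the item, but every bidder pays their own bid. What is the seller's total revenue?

Bids ranked: 4,325 (Jules) > 4,075 (Hana) > 3,650 (Gus) > 3,500 (Leo) > 2,600 (Farah) > 2,225 (Ben)
Jules wins with the top bid; all bids are sunk regardless.
Every bidder forfeits their bid regardless of winning.
Revenue = 2,225 + 3,650 + 2,600 + 4,325 + 4,075 + 3,500 = $20,375.

Total revenue: $20,375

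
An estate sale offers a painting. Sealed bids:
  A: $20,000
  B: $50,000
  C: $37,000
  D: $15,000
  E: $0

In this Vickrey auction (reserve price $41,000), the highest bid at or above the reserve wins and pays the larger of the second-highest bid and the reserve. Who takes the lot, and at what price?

Bids ranked: 50,000 (B) > 37,000 (C) > 20,000 (A) > 15,000 (D) > 0 (E)
Highest eligible bid: B at $50,000.
Second-highest bid $37,000 is below the reserve $41,000, so the reserve binds → payment $41,000.

B pays $41,000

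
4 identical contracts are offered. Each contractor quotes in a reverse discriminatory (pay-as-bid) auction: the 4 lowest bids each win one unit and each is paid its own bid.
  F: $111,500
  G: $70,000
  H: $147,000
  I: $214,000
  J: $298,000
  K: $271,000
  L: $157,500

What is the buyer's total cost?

Total cost: $486,000

Sorting: 70,000 (G), 111,500 (F), 147,000 (H), 157,500 (L), 214,000 (I), 271,000 (K), …
The 4 lowest are G, F, H, L.
Total cost = 70,000 + 111,500 + 147,000 + 157,500 = $486,000.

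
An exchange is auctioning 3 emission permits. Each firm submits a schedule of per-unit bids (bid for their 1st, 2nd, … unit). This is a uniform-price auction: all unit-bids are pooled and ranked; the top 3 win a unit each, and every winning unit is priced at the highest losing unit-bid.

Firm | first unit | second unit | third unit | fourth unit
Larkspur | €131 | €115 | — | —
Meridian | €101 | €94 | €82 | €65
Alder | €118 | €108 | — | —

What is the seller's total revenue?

Total revenue: €324

All unit-bids, highest first — top 3: 131 (Larkspur-1), 118 (Alder-1), 115 (Larkspur-2)
The (k+1)-th unit-bid is €108.
Allocation: Alder 1, Larkspur 2. Every unit priced at €108.
Revenue = 3 × 108 = €324.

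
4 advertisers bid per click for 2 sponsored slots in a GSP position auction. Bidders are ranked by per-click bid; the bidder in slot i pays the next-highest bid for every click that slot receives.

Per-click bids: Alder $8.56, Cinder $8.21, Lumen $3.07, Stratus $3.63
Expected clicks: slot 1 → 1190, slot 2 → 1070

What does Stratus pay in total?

Stratus pays $0.00

Ranked by bid: $8.56 (Alder) > $8.21 (Cinder) > $3.63 (Stratus) > …
Stratus ranks below slot 2 → no slot, pays nothing.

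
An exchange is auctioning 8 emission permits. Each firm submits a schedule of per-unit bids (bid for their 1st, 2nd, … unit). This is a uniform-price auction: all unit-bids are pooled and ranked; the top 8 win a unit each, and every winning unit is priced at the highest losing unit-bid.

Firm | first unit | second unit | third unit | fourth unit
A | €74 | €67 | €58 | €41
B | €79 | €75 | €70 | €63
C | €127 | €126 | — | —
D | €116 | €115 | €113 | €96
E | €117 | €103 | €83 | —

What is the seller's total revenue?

Total revenue: €664

All unit-bids, highest first — top 8: 127 (C-1), 126 (C-2), 117 (E-1), 116 (D-1), 115 (D-2), 113 (D-3), 103 (E-2), 96 (D-4)
First bid not allocated: €83.
Allocation: C 2, D 4, E 2. Every unit priced at €83.
Revenue = 8 × 83 = €664.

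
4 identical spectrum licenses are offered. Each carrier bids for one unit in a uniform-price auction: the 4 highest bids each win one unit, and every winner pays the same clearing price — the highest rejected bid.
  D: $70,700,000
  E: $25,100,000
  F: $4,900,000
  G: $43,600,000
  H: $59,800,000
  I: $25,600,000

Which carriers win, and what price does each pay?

D, H, G, I; each pays $25,100,000

Ordering the bids: 70,700,000 (D), 59,800,000 (H), 43,600,000 (G), 25,600,000 (I), 25,100,000 (E), 4,900,000 (F)
The 4 highest are D, H, G, I.
First losing bid is E's $25,100,000, which sets the uniform price.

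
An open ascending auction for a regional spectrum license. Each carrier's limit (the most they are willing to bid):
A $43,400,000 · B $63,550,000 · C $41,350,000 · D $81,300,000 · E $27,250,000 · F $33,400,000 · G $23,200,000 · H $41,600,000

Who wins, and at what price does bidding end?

Sorting limits: 81,300,000 (D) > 63,550,000 (B) > 43,400,000 (A) > 41,600,000 (H) > 41,350,000 (C) > 33,400,000 (F) > …
Once the price passes $63,550,000, only D is left; the hammer falls at B's limit of $63,550,000.

D wins at $63,550,000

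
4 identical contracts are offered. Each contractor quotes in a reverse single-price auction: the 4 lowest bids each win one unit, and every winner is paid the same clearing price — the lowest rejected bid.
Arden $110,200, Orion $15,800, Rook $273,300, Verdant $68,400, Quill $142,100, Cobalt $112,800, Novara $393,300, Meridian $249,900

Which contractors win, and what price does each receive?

Orion, Verdant, Arden, Cobalt; each is paid $142,100

Sorting: 15,800 (Orion), 68,400 (Verdant), 110,200 (Arden), 112,800 (Cobalt), 142,100 (Quill), 249,900 (Meridian), …
Lowest 4: Orion, Verdant, Arden, Cobalt.
Lowest unsuccessful bid: $142,100 → clearing price.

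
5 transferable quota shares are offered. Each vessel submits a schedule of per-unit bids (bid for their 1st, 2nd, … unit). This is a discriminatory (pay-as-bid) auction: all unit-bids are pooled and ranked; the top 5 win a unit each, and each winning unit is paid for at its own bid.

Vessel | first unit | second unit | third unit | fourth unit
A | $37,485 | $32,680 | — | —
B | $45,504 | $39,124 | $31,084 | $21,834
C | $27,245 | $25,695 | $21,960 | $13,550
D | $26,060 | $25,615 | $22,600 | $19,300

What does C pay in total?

Merging the schedules and taking the best 5: 45,504 (B-1), 39,124 (B-2), 37,485 (A-1), 32,680 (A-2), 31,084 (B-3)
Next rejected bid: $27,245 (not a price — pay-as-bid).
C wins no units.

C pays $0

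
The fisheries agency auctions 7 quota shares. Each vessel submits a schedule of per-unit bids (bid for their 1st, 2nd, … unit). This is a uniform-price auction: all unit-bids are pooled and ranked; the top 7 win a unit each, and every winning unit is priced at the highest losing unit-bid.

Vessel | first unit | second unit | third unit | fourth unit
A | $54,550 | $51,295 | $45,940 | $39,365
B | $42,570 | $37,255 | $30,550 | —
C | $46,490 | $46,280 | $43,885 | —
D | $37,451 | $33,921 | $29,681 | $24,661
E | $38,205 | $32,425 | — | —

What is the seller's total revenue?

All unit-bids, highest first — top 7: 54,550 (A-1), 51,295 (A-2), 46,490 (C-1), 46,280 (C-2), 45,940 (A-3), 43,885 (C-3), 42,570 (B-1)
The (k+1)-th unit-bid is $39,365.
Allocation: A 3, B 1, C 3. Every unit priced at $39,365.
Revenue = 7 × 39,365 = $275,555.

Total revenue: $275,555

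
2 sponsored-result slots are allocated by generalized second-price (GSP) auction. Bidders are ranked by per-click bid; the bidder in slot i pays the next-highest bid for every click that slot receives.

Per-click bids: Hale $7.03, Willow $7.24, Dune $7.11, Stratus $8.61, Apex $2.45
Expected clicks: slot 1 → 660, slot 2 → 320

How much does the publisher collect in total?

Total revenue: $7053.60

Sorting advertisers: $8.61 (Stratus) > $7.24 (Willow) > $7.11 (Dune) > …
Slot 1: Stratus pays $7.24 × 660 = $4778.40
Slot 2: Willow pays $7.11 × 320 = $2275.20
Total = $7053.60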